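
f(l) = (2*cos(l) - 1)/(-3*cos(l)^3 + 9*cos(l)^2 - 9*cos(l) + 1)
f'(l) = (2*cos(l) - 1)*(-9*sin(l)*cos(l)^2 + 18*sin(l)*cos(l) - 9*sin(l))/(-3*cos(l)^3 + 9*cos(l)^2 - 9*cos(l) + 1)^2 - 2*sin(l)/(-3*cos(l)^3 + 9*cos(l)^2 - 9*cos(l) + 1) = 16*(-12*cos(l)^3 + 27*cos(l)^2 - 18*cos(l) + 7)*sin(l)/(-45*cos(l) + 18*cos(2*l) - 3*cos(3*l) + 22)^2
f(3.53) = -0.15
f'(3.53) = -0.06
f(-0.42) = -0.41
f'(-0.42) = -0.40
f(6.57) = -0.46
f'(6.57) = 0.28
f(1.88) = -0.35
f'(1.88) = 0.67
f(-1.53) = -1.42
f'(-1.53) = -15.03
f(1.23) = 0.30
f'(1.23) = 2.69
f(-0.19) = -0.48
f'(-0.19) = -0.19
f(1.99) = -0.29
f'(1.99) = 0.44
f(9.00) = -0.15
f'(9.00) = 0.06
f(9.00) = -0.15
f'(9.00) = 0.06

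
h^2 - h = h*(h - 1)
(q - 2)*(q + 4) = q^2 + 2*q - 8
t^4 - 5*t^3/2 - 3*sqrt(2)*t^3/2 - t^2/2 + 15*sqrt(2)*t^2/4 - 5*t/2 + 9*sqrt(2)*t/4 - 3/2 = (t - 3)*(t + 1/2)*(t - sqrt(2))*(t - sqrt(2)/2)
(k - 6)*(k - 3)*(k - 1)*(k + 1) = k^4 - 9*k^3 + 17*k^2 + 9*k - 18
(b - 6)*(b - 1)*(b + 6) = b^3 - b^2 - 36*b + 36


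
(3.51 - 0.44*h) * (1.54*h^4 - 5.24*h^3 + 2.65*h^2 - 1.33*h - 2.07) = -0.6776*h^5 + 7.711*h^4 - 19.5584*h^3 + 9.8867*h^2 - 3.7575*h - 7.2657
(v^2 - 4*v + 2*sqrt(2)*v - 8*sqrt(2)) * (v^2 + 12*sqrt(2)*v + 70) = v^4 - 4*v^3 + 14*sqrt(2)*v^3 - 56*sqrt(2)*v^2 + 118*v^2 - 472*v + 140*sqrt(2)*v - 560*sqrt(2)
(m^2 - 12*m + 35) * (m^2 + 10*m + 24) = m^4 - 2*m^3 - 61*m^2 + 62*m + 840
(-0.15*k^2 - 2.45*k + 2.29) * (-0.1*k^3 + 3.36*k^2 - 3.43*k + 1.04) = 0.015*k^5 - 0.259*k^4 - 7.9465*k^3 + 15.9419*k^2 - 10.4027*k + 2.3816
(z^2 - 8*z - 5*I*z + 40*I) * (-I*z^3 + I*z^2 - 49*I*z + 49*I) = -I*z^5 - 5*z^4 + 9*I*z^4 + 45*z^3 - 57*I*z^3 - 285*z^2 + 441*I*z^2 + 2205*z - 392*I*z - 1960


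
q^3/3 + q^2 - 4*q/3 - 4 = (q/3 + 1)*(q - 2)*(q + 2)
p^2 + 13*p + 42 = (p + 6)*(p + 7)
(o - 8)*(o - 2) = o^2 - 10*o + 16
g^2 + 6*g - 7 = (g - 1)*(g + 7)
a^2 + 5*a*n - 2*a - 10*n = (a - 2)*(a + 5*n)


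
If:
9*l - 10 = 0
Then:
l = 10/9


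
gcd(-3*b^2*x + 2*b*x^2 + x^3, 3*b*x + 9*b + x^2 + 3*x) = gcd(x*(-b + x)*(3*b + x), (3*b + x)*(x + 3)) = 3*b + x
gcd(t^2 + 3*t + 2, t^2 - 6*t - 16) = t + 2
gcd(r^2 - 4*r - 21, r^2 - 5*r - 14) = r - 7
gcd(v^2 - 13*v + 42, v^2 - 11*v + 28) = v - 7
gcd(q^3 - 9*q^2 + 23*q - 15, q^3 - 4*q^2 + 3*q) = q^2 - 4*q + 3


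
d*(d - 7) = d^2 - 7*d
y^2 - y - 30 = (y - 6)*(y + 5)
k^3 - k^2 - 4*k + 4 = (k - 2)*(k - 1)*(k + 2)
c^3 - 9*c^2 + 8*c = c*(c - 8)*(c - 1)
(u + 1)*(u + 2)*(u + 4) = u^3 + 7*u^2 + 14*u + 8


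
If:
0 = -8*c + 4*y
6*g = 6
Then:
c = y/2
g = 1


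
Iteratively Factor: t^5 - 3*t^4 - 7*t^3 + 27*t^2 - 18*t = (t - 2)*(t^4 - t^3 - 9*t^2 + 9*t) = (t - 2)*(t + 3)*(t^3 - 4*t^2 + 3*t) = t*(t - 2)*(t + 3)*(t^2 - 4*t + 3) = t*(t - 3)*(t - 2)*(t + 3)*(t - 1)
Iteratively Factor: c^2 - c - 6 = (c - 3)*(c + 2)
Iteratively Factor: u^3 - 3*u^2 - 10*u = (u - 5)*(u^2 + 2*u) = u*(u - 5)*(u + 2)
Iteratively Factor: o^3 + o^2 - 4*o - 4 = (o - 2)*(o^2 + 3*o + 2) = (o - 2)*(o + 2)*(o + 1)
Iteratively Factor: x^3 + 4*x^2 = (x + 4)*(x^2) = x*(x + 4)*(x)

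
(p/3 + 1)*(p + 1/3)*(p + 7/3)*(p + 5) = p^4/3 + 32*p^3/9 + 334*p^2/27 + 416*p/27 + 35/9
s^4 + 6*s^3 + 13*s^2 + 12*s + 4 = (s + 1)^2*(s + 2)^2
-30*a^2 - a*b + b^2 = (-6*a + b)*(5*a + b)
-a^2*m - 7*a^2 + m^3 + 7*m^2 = (-a + m)*(a + m)*(m + 7)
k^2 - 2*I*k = k*(k - 2*I)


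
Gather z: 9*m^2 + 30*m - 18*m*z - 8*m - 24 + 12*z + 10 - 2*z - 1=9*m^2 + 22*m + z*(10 - 18*m) - 15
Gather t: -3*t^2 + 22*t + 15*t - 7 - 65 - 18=-3*t^2 + 37*t - 90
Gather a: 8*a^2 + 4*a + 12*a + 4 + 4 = 8*a^2 + 16*a + 8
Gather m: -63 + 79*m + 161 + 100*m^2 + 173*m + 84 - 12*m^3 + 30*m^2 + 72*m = -12*m^3 + 130*m^2 + 324*m + 182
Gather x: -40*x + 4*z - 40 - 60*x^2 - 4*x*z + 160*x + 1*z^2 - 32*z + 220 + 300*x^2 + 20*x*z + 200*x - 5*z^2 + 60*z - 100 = 240*x^2 + x*(16*z + 320) - 4*z^2 + 32*z + 80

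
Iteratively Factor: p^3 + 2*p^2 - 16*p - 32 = (p + 4)*(p^2 - 2*p - 8) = (p - 4)*(p + 4)*(p + 2)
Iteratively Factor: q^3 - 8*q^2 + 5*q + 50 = (q - 5)*(q^2 - 3*q - 10) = (q - 5)*(q + 2)*(q - 5)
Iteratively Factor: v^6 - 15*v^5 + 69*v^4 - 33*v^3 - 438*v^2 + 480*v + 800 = (v + 2)*(v^5 - 17*v^4 + 103*v^3 - 239*v^2 + 40*v + 400) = (v - 5)*(v + 2)*(v^4 - 12*v^3 + 43*v^2 - 24*v - 80) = (v - 5)*(v + 1)*(v + 2)*(v^3 - 13*v^2 + 56*v - 80) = (v - 5)*(v - 4)*(v + 1)*(v + 2)*(v^2 - 9*v + 20) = (v - 5)*(v - 4)^2*(v + 1)*(v + 2)*(v - 5)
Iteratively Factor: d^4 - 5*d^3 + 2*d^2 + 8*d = (d + 1)*(d^3 - 6*d^2 + 8*d) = (d - 4)*(d + 1)*(d^2 - 2*d) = (d - 4)*(d - 2)*(d + 1)*(d)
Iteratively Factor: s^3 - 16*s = (s - 4)*(s^2 + 4*s) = (s - 4)*(s + 4)*(s)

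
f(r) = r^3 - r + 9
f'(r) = 3*r^2 - 1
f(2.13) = 16.53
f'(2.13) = 12.61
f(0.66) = 8.63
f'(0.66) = 0.31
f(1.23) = 9.63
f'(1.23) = 3.54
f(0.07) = 8.93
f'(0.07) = -0.99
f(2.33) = 19.32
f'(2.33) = 15.29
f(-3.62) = -34.82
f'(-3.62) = 38.31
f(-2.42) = -2.75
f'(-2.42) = 16.57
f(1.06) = 9.13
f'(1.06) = 2.37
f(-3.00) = -15.00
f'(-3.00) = 26.00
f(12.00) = 1725.00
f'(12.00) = 431.00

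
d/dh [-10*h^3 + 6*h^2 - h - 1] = -30*h^2 + 12*h - 1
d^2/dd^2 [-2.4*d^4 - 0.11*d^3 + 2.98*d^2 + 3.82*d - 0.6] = -28.8*d^2 - 0.66*d + 5.96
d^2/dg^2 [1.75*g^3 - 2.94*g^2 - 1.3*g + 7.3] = 10.5*g - 5.88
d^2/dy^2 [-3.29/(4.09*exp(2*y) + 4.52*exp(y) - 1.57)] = (-3.29*(8.18*exp(y) + 4.52)*(16.36*exp(y) + 9.04)*exp(y) + (53.8244*exp(y) + 14.8708)*(4.09*exp(2*y) + 4.52*exp(y) - 1.57))*exp(y)/(4.09*exp(2*y) + 4.52*exp(y) - 1.57)^3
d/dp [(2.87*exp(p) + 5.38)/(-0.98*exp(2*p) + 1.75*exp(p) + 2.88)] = (2.8126*exp(2*p) + 10.5448*exp(p) - 1.1494)*exp(p)/(0.9604*exp(4*p) - 3.43*exp(3*p) - 2.5823*exp(2*p) + 10.08*exp(p) + 8.2944)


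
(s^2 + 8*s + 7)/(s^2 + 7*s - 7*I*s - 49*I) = (s + 1)/(s - 7*I)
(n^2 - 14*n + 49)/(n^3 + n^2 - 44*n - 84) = (n - 7)/(n^2 + 8*n + 12)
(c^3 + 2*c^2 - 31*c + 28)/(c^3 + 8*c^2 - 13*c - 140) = (c - 1)/(c + 5)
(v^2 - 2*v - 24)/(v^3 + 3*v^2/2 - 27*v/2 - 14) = 2*(v - 6)/(2*v^2 - 5*v - 7)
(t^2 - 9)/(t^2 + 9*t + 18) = (t - 3)/(t + 6)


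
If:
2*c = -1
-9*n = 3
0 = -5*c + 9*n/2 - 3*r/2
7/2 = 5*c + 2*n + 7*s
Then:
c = -1/2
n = -1/3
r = 2/3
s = 20/21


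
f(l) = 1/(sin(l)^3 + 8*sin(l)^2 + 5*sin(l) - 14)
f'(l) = (-3*sin(l)^2*cos(l) - 16*sin(l)*cos(l) - 5*cos(l))/(sin(l)^3 + 8*sin(l)^2 + 5*sin(l) - 14)^2 = -(3*sin(l)^2 + 16*sin(l) + 5)*cos(l)/(sin(l)^3 + 8*sin(l)^2 + 5*sin(l) - 14)^2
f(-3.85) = -0.14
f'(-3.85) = 0.25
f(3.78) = -0.07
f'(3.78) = -0.01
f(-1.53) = -0.08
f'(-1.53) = 0.00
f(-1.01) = -0.08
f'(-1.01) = 0.02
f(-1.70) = -0.08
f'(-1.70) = -0.01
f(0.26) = -0.08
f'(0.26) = -0.06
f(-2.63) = -0.07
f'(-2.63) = -0.01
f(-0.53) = -0.07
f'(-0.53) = 0.01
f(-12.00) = -0.11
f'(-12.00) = -0.16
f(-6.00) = -0.08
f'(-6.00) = -0.07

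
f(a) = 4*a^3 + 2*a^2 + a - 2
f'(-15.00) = 2641.00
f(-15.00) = -13067.00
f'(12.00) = 1777.00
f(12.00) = 7210.00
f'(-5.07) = 289.18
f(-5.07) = -476.96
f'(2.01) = 57.52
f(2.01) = 40.57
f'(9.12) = 1035.57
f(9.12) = 3207.67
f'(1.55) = 36.03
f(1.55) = 19.25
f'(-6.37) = 462.44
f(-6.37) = -961.12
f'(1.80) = 47.08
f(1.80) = 29.61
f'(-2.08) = 44.60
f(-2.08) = -31.42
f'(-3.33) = 120.75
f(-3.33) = -130.86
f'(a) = 12*a^2 + 4*a + 1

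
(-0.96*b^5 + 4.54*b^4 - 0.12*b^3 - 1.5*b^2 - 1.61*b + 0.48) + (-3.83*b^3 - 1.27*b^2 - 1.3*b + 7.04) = -0.96*b^5 + 4.54*b^4 - 3.95*b^3 - 2.77*b^2 - 2.91*b + 7.52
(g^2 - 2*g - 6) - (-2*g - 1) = g^2 - 5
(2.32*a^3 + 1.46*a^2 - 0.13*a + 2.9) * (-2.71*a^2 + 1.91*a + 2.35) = -6.2872*a^5 + 0.4746*a^4 + 8.5929*a^3 - 4.6763*a^2 + 5.2335*a + 6.815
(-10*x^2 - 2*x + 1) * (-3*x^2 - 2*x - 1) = 30*x^4 + 26*x^3 + 11*x^2 - 1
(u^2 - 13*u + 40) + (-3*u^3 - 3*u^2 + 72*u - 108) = -3*u^3 - 2*u^2 + 59*u - 68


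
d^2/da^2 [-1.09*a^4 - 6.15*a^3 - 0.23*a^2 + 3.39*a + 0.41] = -13.08*a^2 - 36.9*a - 0.46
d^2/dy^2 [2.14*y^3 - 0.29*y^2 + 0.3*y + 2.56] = 12.84*y - 0.58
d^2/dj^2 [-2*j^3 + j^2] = 2 - 12*j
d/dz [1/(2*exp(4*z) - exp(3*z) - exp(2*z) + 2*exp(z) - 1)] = (-8*exp(3*z) + 3*exp(2*z) + 2*exp(z) - 2)*exp(z)/(-2*exp(4*z) + exp(3*z) + exp(2*z) - 2*exp(z) + 1)^2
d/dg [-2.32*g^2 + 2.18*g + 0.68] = 2.18 - 4.64*g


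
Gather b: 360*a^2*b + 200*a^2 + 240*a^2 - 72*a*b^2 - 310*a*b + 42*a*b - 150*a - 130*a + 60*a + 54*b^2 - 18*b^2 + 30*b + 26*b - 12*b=440*a^2 - 220*a + b^2*(36 - 72*a) + b*(360*a^2 - 268*a + 44)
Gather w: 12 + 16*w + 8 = 16*w + 20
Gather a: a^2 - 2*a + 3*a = a^2 + a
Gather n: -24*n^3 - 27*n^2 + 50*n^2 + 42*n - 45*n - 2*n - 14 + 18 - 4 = -24*n^3 + 23*n^2 - 5*n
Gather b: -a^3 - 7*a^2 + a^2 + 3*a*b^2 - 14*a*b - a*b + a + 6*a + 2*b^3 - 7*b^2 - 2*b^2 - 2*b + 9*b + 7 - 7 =-a^3 - 6*a^2 + 7*a + 2*b^3 + b^2*(3*a - 9) + b*(7 - 15*a)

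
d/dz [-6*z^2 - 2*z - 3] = -12*z - 2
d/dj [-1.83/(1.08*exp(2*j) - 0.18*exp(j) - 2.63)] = (3.9528*exp(j) - 0.3294)*exp(j)/(-1.08*exp(2*j) + 0.18*exp(j) + 2.63)^2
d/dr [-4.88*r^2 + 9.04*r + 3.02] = 9.04 - 9.76*r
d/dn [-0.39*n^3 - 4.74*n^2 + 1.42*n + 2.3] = -1.17*n^2 - 9.48*n + 1.42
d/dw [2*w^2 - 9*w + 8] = 4*w - 9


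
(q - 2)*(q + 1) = q^2 - q - 2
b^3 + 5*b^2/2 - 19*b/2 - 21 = (b - 3)*(b + 2)*(b + 7/2)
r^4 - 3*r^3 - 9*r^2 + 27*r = r*(r - 3)^2*(r + 3)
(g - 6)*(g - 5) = g^2 - 11*g + 30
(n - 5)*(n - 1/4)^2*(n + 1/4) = n^4 - 21*n^3/4 + 19*n^2/16 + 21*n/64 - 5/64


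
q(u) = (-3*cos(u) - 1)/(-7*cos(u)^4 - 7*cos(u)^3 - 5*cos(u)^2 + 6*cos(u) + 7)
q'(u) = (-3*cos(u) - 1)*(-28*sin(u)*cos(u)^3 - 21*sin(u)*cos(u)^2 - 10*sin(u)*cos(u) + 6*sin(u))/(-7*cos(u)^4 - 7*cos(u)^3 - 5*cos(u)^2 + 6*cos(u) + 7)^2 + 3*sin(u)/(-7*cos(u)^4 - 7*cos(u)^3 - 5*cos(u)^2 + 6*cos(u) + 7)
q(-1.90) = -0.01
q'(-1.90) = -0.59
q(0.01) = 0.67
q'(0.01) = 0.05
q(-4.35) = 0.01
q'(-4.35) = 0.66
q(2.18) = 0.29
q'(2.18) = 1.94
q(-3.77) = -3.41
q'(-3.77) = 68.62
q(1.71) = -0.10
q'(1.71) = 0.38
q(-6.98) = -1.07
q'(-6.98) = -6.57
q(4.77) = -0.16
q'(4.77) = -0.29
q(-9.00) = -0.81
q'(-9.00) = -2.35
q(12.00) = -4.73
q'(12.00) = -118.39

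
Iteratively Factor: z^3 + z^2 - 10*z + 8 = (z - 1)*(z^2 + 2*z - 8) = (z - 1)*(z + 4)*(z - 2)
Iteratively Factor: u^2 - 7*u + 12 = (u - 4)*(u - 3)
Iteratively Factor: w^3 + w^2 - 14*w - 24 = (w - 4)*(w^2 + 5*w + 6) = (w - 4)*(w + 3)*(w + 2)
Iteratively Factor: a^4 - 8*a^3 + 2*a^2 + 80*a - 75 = (a - 5)*(a^3 - 3*a^2 - 13*a + 15) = (a - 5)*(a - 1)*(a^2 - 2*a - 15) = (a - 5)^2*(a - 1)*(a + 3)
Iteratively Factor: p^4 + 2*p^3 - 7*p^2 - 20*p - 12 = (p - 3)*(p^3 + 5*p^2 + 8*p + 4) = (p - 3)*(p + 1)*(p^2 + 4*p + 4) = (p - 3)*(p + 1)*(p + 2)*(p + 2)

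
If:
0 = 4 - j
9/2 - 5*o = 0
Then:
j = 4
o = 9/10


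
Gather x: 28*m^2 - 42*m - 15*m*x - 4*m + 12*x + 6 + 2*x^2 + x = 28*m^2 - 46*m + 2*x^2 + x*(13 - 15*m) + 6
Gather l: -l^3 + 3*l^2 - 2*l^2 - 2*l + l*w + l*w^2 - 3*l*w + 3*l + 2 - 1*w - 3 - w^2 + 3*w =-l^3 + l^2 + l*(w^2 - 2*w + 1) - w^2 + 2*w - 1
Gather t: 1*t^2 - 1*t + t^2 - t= 2*t^2 - 2*t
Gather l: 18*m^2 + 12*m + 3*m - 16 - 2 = 18*m^2 + 15*m - 18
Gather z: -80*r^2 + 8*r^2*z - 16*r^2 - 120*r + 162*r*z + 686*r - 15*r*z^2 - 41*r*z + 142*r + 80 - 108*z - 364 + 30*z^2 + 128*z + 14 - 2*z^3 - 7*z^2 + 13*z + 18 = -96*r^2 + 708*r - 2*z^3 + z^2*(23 - 15*r) + z*(8*r^2 + 121*r + 33) - 252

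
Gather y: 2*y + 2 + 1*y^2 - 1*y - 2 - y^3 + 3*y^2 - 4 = -y^3 + 4*y^2 + y - 4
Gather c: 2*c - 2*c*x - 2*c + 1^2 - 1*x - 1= -2*c*x - x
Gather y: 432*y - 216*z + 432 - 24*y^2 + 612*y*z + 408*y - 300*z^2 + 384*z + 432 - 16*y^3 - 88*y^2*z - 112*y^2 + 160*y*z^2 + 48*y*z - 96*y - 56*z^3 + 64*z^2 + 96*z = -16*y^3 + y^2*(-88*z - 136) + y*(160*z^2 + 660*z + 744) - 56*z^3 - 236*z^2 + 264*z + 864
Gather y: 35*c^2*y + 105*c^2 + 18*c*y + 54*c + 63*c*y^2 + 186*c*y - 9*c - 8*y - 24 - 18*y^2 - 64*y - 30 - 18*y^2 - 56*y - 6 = 105*c^2 + 45*c + y^2*(63*c - 36) + y*(35*c^2 + 204*c - 128) - 60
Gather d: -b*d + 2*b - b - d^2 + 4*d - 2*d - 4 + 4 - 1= b - d^2 + d*(2 - b) - 1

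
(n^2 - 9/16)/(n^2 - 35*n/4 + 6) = (n + 3/4)/(n - 8)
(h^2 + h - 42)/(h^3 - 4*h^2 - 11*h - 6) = (h + 7)/(h^2 + 2*h + 1)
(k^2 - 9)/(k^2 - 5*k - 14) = (9 - k^2)/(-k^2 + 5*k + 14)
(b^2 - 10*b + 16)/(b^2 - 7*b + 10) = (b - 8)/(b - 5)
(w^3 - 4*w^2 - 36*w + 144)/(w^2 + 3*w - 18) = (w^2 - 10*w + 24)/(w - 3)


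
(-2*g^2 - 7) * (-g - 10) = 2*g^3 + 20*g^2 + 7*g + 70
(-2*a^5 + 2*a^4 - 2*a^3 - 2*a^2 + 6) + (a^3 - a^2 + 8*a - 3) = -2*a^5 + 2*a^4 - a^3 - 3*a^2 + 8*a + 3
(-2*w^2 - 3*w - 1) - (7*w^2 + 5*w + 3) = -9*w^2 - 8*w - 4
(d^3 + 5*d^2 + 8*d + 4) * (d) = d^4 + 5*d^3 + 8*d^2 + 4*d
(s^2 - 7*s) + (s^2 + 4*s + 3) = 2*s^2 - 3*s + 3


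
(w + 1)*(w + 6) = w^2 + 7*w + 6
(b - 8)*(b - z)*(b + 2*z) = b^3 + b^2*z - 8*b^2 - 2*b*z^2 - 8*b*z + 16*z^2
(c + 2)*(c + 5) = c^2 + 7*c + 10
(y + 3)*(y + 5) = y^2 + 8*y + 15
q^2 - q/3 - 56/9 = (q - 8/3)*(q + 7/3)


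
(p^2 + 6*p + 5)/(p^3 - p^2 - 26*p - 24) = (p + 5)/(p^2 - 2*p - 24)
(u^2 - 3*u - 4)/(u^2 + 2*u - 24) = (u + 1)/(u + 6)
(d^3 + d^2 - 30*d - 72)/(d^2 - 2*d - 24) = d + 3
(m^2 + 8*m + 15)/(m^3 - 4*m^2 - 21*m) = (m + 5)/(m*(m - 7))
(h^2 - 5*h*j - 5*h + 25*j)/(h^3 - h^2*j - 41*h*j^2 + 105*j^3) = (h - 5)/(h^2 + 4*h*j - 21*j^2)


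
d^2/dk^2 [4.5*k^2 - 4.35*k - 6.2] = 9.00000000000000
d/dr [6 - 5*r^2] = -10*r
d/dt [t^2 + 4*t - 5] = 2*t + 4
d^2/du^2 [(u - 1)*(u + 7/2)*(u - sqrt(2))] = 6*u - 2*sqrt(2) + 5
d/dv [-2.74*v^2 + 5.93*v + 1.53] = 5.93 - 5.48*v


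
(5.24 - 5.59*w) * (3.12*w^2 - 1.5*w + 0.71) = -17.4408*w^3 + 24.7338*w^2 - 11.8289*w + 3.7204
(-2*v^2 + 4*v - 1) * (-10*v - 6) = 20*v^3 - 28*v^2 - 14*v + 6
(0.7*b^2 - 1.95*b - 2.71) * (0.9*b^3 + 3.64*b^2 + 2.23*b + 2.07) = 0.63*b^5 + 0.793*b^4 - 7.976*b^3 - 12.7639*b^2 - 10.0798*b - 5.6097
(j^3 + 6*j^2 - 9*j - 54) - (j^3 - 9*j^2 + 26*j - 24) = 15*j^2 - 35*j - 30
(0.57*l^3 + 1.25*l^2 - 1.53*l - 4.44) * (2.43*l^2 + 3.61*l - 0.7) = 1.3851*l^5 + 5.0952*l^4 + 0.3956*l^3 - 17.1875*l^2 - 14.9574*l + 3.108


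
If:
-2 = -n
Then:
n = 2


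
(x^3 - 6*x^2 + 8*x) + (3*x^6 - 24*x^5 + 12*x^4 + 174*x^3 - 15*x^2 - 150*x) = 3*x^6 - 24*x^5 + 12*x^4 + 175*x^3 - 21*x^2 - 142*x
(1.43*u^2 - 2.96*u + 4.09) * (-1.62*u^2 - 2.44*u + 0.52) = -2.3166*u^4 + 1.306*u^3 + 1.3402*u^2 - 11.5188*u + 2.1268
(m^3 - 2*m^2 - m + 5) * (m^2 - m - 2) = m^5 - 3*m^4 - m^3 + 10*m^2 - 3*m - 10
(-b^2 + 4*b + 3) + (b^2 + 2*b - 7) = 6*b - 4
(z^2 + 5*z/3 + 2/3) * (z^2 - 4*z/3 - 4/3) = z^4 + z^3/3 - 26*z^2/9 - 28*z/9 - 8/9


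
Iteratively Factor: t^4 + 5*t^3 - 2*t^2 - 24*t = (t + 3)*(t^3 + 2*t^2 - 8*t) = t*(t + 3)*(t^2 + 2*t - 8) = t*(t - 2)*(t + 3)*(t + 4)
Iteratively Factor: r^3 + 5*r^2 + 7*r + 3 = (r + 1)*(r^2 + 4*r + 3) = (r + 1)^2*(r + 3)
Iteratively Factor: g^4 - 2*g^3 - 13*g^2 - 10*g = (g - 5)*(g^3 + 3*g^2 + 2*g) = (g - 5)*(g + 1)*(g^2 + 2*g) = (g - 5)*(g + 1)*(g + 2)*(g)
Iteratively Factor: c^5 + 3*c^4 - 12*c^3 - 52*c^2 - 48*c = (c + 3)*(c^4 - 12*c^2 - 16*c) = (c + 2)*(c + 3)*(c^3 - 2*c^2 - 8*c) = c*(c + 2)*(c + 3)*(c^2 - 2*c - 8) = c*(c + 2)^2*(c + 3)*(c - 4)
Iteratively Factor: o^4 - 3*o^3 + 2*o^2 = (o - 2)*(o^3 - o^2) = o*(o - 2)*(o^2 - o) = o*(o - 2)*(o - 1)*(o)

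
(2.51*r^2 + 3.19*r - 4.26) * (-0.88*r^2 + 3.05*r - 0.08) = -2.2088*r^4 + 4.8483*r^3 + 13.2775*r^2 - 13.2482*r + 0.3408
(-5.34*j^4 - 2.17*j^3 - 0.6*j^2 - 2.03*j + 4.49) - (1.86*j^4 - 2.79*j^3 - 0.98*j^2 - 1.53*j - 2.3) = -7.2*j^4 + 0.62*j^3 + 0.38*j^2 - 0.5*j + 6.79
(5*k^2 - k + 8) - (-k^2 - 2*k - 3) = 6*k^2 + k + 11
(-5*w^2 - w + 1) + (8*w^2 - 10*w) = 3*w^2 - 11*w + 1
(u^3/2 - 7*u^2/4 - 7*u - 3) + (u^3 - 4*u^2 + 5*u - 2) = 3*u^3/2 - 23*u^2/4 - 2*u - 5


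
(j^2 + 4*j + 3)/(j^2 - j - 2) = (j + 3)/(j - 2)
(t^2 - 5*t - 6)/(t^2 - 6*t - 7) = (t - 6)/(t - 7)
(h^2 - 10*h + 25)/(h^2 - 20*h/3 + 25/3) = 3*(h - 5)/(3*h - 5)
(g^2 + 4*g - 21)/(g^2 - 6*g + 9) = (g + 7)/(g - 3)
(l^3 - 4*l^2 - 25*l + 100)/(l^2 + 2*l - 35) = (l^2 + l - 20)/(l + 7)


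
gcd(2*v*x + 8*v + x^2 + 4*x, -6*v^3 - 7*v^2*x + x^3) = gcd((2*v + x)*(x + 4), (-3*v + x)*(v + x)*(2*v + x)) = 2*v + x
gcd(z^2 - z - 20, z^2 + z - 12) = z + 4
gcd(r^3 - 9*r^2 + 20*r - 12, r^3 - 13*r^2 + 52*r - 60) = r^2 - 8*r + 12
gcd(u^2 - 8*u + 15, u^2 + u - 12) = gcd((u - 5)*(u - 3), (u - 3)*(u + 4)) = u - 3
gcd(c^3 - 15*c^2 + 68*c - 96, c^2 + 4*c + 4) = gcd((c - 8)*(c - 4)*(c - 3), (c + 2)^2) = 1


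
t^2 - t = t*(t - 1)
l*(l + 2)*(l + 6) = l^3 + 8*l^2 + 12*l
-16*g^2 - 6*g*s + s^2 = (-8*g + s)*(2*g + s)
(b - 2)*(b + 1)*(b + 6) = b^3 + 5*b^2 - 8*b - 12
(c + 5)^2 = c^2 + 10*c + 25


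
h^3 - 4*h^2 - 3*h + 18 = (h - 3)^2*(h + 2)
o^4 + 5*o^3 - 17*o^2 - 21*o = o*(o - 3)*(o + 1)*(o + 7)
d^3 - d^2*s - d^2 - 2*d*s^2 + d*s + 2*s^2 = (d - 1)*(d - 2*s)*(d + s)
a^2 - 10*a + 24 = (a - 6)*(a - 4)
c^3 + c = c*(c - I)*(c + I)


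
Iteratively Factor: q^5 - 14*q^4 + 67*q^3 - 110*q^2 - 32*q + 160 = (q + 1)*(q^4 - 15*q^3 + 82*q^2 - 192*q + 160) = (q - 4)*(q + 1)*(q^3 - 11*q^2 + 38*q - 40) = (q - 5)*(q - 4)*(q + 1)*(q^2 - 6*q + 8) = (q - 5)*(q - 4)*(q - 2)*(q + 1)*(q - 4)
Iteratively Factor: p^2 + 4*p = (p)*(p + 4)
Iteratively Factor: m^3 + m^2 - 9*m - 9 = (m + 1)*(m^2 - 9) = (m - 3)*(m + 1)*(m + 3)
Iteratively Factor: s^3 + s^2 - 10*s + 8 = (s - 2)*(s^2 + 3*s - 4) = (s - 2)*(s - 1)*(s + 4)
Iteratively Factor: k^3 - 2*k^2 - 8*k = (k + 2)*(k^2 - 4*k) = k*(k + 2)*(k - 4)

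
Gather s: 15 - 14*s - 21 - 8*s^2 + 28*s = -8*s^2 + 14*s - 6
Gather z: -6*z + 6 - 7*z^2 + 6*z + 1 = 7 - 7*z^2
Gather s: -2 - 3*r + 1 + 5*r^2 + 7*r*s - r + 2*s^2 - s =5*r^2 - 4*r + 2*s^2 + s*(7*r - 1) - 1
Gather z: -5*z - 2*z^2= -2*z^2 - 5*z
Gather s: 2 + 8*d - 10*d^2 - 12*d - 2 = -10*d^2 - 4*d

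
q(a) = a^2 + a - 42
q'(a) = 2*a + 1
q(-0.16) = -42.13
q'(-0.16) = 0.68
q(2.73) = -31.82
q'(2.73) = 6.46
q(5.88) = -1.55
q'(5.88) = 12.76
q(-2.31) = -38.97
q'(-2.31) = -3.62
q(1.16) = -39.49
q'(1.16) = 3.32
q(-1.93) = -40.21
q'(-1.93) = -2.86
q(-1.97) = -40.09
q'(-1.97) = -2.94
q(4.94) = -12.66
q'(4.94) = 10.88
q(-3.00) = -36.00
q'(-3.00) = -5.00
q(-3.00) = -36.00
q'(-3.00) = -5.00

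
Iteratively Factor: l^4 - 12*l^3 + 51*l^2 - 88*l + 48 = (l - 4)*(l^3 - 8*l^2 + 19*l - 12) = (l - 4)*(l - 3)*(l^2 - 5*l + 4) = (l - 4)^2*(l - 3)*(l - 1)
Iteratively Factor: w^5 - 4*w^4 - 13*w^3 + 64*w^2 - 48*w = (w - 1)*(w^4 - 3*w^3 - 16*w^2 + 48*w) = (w - 4)*(w - 1)*(w^3 + w^2 - 12*w) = (w - 4)*(w - 3)*(w - 1)*(w^2 + 4*w) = w*(w - 4)*(w - 3)*(w - 1)*(w + 4)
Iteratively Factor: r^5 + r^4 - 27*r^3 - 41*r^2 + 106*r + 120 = (r - 5)*(r^4 + 6*r^3 + 3*r^2 - 26*r - 24) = (r - 5)*(r + 4)*(r^3 + 2*r^2 - 5*r - 6) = (r - 5)*(r - 2)*(r + 4)*(r^2 + 4*r + 3) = (r - 5)*(r - 2)*(r + 3)*(r + 4)*(r + 1)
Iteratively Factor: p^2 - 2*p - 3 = (p - 3)*(p + 1)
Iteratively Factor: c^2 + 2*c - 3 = (c - 1)*(c + 3)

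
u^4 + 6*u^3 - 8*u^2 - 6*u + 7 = (u - 1)^2*(u + 1)*(u + 7)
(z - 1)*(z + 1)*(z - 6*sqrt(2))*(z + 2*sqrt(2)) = z^4 - 4*sqrt(2)*z^3 - 25*z^2 + 4*sqrt(2)*z + 24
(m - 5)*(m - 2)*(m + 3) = m^3 - 4*m^2 - 11*m + 30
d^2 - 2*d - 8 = (d - 4)*(d + 2)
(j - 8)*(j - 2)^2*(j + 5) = j^4 - 7*j^3 - 24*j^2 + 148*j - 160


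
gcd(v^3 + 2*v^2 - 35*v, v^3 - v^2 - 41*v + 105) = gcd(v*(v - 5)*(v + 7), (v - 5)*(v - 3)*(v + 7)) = v^2 + 2*v - 35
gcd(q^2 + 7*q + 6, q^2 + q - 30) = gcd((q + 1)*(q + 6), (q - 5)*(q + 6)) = q + 6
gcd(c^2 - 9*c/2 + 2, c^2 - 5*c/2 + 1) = c - 1/2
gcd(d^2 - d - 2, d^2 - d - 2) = d^2 - d - 2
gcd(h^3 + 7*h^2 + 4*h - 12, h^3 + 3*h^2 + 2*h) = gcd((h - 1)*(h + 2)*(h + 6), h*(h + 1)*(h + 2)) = h + 2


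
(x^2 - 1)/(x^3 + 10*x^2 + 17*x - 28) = (x + 1)/(x^2 + 11*x + 28)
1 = 1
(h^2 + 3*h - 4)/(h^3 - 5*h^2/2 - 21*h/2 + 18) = 2*(h^2 + 3*h - 4)/(2*h^3 - 5*h^2 - 21*h + 36)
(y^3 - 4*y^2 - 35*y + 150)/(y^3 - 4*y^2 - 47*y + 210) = (y^2 + y - 30)/(y^2 + y - 42)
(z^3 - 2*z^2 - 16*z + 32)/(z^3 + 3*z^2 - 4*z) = (z^2 - 6*z + 8)/(z*(z - 1))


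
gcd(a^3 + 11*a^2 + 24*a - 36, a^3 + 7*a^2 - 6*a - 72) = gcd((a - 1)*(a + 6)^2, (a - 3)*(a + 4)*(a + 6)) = a + 6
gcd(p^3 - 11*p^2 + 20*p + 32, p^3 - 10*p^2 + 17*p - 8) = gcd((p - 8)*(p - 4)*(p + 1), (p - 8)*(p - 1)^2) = p - 8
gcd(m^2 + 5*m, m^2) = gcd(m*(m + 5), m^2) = m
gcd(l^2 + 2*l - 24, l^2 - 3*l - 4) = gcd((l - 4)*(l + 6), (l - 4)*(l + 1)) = l - 4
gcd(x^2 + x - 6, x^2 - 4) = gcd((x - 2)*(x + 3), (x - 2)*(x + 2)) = x - 2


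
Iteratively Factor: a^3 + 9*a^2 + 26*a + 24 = (a + 3)*(a^2 + 6*a + 8) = (a + 3)*(a + 4)*(a + 2)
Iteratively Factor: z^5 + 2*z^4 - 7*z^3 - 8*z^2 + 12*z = (z + 3)*(z^4 - z^3 - 4*z^2 + 4*z) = (z - 1)*(z + 3)*(z^3 - 4*z) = z*(z - 1)*(z + 3)*(z^2 - 4) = z*(z - 2)*(z - 1)*(z + 3)*(z + 2)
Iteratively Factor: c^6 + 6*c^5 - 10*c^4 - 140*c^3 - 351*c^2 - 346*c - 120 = (c + 2)*(c^5 + 4*c^4 - 18*c^3 - 104*c^2 - 143*c - 60) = (c + 2)*(c + 4)*(c^4 - 18*c^2 - 32*c - 15) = (c + 2)*(c + 3)*(c + 4)*(c^3 - 3*c^2 - 9*c - 5) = (c + 1)*(c + 2)*(c + 3)*(c + 4)*(c^2 - 4*c - 5) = (c + 1)^2*(c + 2)*(c + 3)*(c + 4)*(c - 5)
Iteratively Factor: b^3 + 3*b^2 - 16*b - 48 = (b + 3)*(b^2 - 16) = (b + 3)*(b + 4)*(b - 4)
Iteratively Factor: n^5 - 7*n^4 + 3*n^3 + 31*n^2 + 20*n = (n)*(n^4 - 7*n^3 + 3*n^2 + 31*n + 20) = n*(n + 1)*(n^3 - 8*n^2 + 11*n + 20) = n*(n - 4)*(n + 1)*(n^2 - 4*n - 5) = n*(n - 4)*(n + 1)^2*(n - 5)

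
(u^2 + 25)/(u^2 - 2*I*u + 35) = (u - 5*I)/(u - 7*I)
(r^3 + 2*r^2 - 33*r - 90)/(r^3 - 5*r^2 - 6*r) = (r^2 + 8*r + 15)/(r*(r + 1))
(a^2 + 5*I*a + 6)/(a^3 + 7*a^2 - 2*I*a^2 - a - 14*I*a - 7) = (a + 6*I)/(a^2 + a*(7 - I) - 7*I)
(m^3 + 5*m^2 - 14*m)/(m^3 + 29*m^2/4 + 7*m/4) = 4*(m - 2)/(4*m + 1)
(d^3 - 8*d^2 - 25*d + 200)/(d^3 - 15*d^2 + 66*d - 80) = (d + 5)/(d - 2)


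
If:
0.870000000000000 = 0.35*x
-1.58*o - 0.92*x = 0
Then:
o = -1.45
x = 2.49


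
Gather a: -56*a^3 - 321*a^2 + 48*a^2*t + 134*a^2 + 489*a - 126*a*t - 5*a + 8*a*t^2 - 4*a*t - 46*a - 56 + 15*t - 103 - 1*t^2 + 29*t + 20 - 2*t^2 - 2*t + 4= -56*a^3 + a^2*(48*t - 187) + a*(8*t^2 - 130*t + 438) - 3*t^2 + 42*t - 135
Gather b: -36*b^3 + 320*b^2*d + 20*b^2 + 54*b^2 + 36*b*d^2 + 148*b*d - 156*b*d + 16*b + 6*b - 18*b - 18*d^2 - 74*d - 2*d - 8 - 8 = -36*b^3 + b^2*(320*d + 74) + b*(36*d^2 - 8*d + 4) - 18*d^2 - 76*d - 16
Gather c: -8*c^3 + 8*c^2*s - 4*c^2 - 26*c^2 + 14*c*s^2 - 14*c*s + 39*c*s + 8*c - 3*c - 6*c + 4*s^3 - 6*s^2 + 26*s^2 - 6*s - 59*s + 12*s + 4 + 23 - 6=-8*c^3 + c^2*(8*s - 30) + c*(14*s^2 + 25*s - 1) + 4*s^3 + 20*s^2 - 53*s + 21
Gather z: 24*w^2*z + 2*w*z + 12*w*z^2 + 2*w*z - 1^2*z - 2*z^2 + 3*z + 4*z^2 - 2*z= z^2*(12*w + 2) + z*(24*w^2 + 4*w)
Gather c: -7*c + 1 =1 - 7*c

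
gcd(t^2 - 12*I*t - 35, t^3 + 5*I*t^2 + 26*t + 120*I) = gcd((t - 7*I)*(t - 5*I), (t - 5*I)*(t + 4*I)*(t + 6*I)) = t - 5*I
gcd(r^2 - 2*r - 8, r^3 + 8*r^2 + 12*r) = r + 2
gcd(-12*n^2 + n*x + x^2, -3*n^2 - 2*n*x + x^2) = -3*n + x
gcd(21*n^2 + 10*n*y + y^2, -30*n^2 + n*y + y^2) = 1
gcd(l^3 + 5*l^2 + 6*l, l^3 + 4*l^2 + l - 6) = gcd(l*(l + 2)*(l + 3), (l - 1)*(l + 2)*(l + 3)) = l^2 + 5*l + 6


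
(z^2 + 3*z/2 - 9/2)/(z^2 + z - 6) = (z - 3/2)/(z - 2)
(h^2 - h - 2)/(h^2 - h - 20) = (-h^2 + h + 2)/(-h^2 + h + 20)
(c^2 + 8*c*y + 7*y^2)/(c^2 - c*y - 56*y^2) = (-c - y)/(-c + 8*y)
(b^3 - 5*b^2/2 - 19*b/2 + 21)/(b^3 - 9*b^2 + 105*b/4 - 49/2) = 2*(b + 3)/(2*b - 7)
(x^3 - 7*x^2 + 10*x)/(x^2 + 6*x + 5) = x*(x^2 - 7*x + 10)/(x^2 + 6*x + 5)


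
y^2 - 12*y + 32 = (y - 8)*(y - 4)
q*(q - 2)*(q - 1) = q^3 - 3*q^2 + 2*q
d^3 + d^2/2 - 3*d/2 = d*(d - 1)*(d + 3/2)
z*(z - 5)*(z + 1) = z^3 - 4*z^2 - 5*z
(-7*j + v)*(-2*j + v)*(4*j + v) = 56*j^3 - 22*j^2*v - 5*j*v^2 + v^3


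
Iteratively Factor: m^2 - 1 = (m - 1)*(m + 1)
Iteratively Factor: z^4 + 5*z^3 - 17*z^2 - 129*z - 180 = (z + 3)*(z^3 + 2*z^2 - 23*z - 60) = (z + 3)*(z + 4)*(z^2 - 2*z - 15) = (z - 5)*(z + 3)*(z + 4)*(z + 3)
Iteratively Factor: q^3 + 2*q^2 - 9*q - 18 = (q + 2)*(q^2 - 9) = (q + 2)*(q + 3)*(q - 3)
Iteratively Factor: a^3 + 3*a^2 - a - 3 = (a + 1)*(a^2 + 2*a - 3) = (a - 1)*(a + 1)*(a + 3)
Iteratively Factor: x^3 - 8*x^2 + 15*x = (x)*(x^2 - 8*x + 15) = x*(x - 5)*(x - 3)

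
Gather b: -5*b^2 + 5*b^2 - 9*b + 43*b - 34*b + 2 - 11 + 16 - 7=0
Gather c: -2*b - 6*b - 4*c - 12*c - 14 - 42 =-8*b - 16*c - 56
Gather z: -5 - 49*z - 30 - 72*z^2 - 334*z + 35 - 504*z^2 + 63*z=-576*z^2 - 320*z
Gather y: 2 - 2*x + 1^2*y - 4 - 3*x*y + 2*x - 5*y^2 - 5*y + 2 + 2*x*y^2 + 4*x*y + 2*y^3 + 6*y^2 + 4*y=x*y + 2*y^3 + y^2*(2*x + 1)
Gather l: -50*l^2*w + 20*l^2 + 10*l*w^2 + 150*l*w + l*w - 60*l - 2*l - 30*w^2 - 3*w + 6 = l^2*(20 - 50*w) + l*(10*w^2 + 151*w - 62) - 30*w^2 - 3*w + 6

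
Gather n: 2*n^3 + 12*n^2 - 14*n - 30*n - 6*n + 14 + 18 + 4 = 2*n^3 + 12*n^2 - 50*n + 36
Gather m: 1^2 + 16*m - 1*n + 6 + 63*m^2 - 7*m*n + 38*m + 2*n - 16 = 63*m^2 + m*(54 - 7*n) + n - 9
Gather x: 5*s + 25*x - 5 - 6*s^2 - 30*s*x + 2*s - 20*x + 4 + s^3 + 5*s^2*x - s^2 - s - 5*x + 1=s^3 - 7*s^2 + 6*s + x*(5*s^2 - 30*s)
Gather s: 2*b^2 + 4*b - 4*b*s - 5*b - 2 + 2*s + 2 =2*b^2 - b + s*(2 - 4*b)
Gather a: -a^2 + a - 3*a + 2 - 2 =-a^2 - 2*a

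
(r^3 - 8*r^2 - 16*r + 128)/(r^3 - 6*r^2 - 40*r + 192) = (r + 4)/(r + 6)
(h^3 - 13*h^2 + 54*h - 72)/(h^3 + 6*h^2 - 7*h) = (h^3 - 13*h^2 + 54*h - 72)/(h*(h^2 + 6*h - 7))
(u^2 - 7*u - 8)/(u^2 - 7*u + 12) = (u^2 - 7*u - 8)/(u^2 - 7*u + 12)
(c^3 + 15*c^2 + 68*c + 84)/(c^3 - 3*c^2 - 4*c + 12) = (c^2 + 13*c + 42)/(c^2 - 5*c + 6)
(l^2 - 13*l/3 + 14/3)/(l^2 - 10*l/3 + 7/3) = (l - 2)/(l - 1)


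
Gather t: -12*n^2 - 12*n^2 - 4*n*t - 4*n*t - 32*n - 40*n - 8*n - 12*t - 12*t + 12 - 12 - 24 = -24*n^2 - 80*n + t*(-8*n - 24) - 24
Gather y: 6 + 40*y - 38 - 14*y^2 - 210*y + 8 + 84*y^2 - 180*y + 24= 70*y^2 - 350*y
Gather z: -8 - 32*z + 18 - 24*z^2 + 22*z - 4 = -24*z^2 - 10*z + 6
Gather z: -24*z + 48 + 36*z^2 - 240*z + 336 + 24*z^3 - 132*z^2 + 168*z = 24*z^3 - 96*z^2 - 96*z + 384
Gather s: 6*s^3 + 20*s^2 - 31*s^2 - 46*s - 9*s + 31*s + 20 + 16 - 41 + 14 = 6*s^3 - 11*s^2 - 24*s + 9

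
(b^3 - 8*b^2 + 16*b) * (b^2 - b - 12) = b^5 - 9*b^4 + 12*b^3 + 80*b^2 - 192*b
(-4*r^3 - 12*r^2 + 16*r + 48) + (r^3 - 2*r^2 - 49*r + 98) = -3*r^3 - 14*r^2 - 33*r + 146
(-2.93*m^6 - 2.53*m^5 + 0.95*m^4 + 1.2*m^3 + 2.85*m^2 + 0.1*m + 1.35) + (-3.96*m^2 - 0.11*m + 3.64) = -2.93*m^6 - 2.53*m^5 + 0.95*m^4 + 1.2*m^3 - 1.11*m^2 - 0.01*m + 4.99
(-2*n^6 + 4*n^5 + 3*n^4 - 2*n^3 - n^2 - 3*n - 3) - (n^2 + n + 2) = -2*n^6 + 4*n^5 + 3*n^4 - 2*n^3 - 2*n^2 - 4*n - 5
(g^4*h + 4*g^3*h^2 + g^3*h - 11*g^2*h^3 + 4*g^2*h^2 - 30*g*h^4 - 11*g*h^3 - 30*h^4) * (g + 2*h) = g^5*h + 6*g^4*h^2 + g^4*h - 3*g^3*h^3 + 6*g^3*h^2 - 52*g^2*h^4 - 3*g^2*h^3 - 60*g*h^5 - 52*g*h^4 - 60*h^5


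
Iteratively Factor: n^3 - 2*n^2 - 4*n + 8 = (n - 2)*(n^2 - 4) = (n - 2)^2*(n + 2)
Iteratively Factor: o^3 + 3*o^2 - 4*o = (o)*(o^2 + 3*o - 4) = o*(o - 1)*(o + 4)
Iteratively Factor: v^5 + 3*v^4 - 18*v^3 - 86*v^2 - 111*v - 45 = (v + 3)*(v^4 - 18*v^2 - 32*v - 15) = (v - 5)*(v + 3)*(v^3 + 5*v^2 + 7*v + 3) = (v - 5)*(v + 1)*(v + 3)*(v^2 + 4*v + 3) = (v - 5)*(v + 1)*(v + 3)^2*(v + 1)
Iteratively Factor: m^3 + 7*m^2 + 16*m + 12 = (m + 3)*(m^2 + 4*m + 4) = (m + 2)*(m + 3)*(m + 2)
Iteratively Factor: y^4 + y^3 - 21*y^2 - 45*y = (y + 3)*(y^3 - 2*y^2 - 15*y) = (y + 3)^2*(y^2 - 5*y) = (y - 5)*(y + 3)^2*(y)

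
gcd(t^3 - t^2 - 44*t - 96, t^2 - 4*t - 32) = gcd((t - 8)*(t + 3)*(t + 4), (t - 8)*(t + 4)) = t^2 - 4*t - 32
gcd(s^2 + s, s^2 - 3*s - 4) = s + 1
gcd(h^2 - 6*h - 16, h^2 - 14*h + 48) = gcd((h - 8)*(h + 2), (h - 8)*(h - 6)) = h - 8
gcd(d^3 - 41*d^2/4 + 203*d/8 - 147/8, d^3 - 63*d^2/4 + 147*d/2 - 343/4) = d^2 - 35*d/4 + 49/4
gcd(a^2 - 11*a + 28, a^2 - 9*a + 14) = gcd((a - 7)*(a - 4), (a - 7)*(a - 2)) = a - 7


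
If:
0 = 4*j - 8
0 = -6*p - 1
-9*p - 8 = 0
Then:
No Solution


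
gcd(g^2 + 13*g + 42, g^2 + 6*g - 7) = g + 7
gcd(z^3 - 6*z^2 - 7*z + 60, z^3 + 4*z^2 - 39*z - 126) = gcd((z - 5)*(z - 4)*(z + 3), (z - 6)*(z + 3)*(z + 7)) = z + 3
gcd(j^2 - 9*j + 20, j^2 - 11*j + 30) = j - 5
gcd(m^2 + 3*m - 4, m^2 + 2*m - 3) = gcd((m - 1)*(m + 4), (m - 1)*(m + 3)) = m - 1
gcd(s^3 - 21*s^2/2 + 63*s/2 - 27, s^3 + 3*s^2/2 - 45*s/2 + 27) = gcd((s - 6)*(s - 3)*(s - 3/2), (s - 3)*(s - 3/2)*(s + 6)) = s^2 - 9*s/2 + 9/2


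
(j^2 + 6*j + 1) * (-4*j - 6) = -4*j^3 - 30*j^2 - 40*j - 6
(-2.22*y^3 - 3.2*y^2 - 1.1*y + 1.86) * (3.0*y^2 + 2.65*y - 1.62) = -6.66*y^5 - 15.483*y^4 - 8.1836*y^3 + 7.849*y^2 + 6.711*y - 3.0132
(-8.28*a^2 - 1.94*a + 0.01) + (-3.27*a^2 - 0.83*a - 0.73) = -11.55*a^2 - 2.77*a - 0.72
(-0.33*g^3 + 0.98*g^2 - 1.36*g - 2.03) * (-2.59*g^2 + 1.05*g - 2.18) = 0.8547*g^5 - 2.8847*g^4 + 5.2708*g^3 + 1.6933*g^2 + 0.8333*g + 4.4254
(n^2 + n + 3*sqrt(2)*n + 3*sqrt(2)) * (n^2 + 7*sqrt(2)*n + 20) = n^4 + n^3 + 10*sqrt(2)*n^3 + 10*sqrt(2)*n^2 + 62*n^2 + 62*n + 60*sqrt(2)*n + 60*sqrt(2)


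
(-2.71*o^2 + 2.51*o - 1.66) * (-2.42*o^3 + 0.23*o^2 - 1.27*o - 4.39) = 6.5582*o^5 - 6.6975*o^4 + 8.0362*o^3 + 8.3274*o^2 - 8.9107*o + 7.2874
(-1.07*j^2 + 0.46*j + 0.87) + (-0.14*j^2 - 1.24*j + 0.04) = -1.21*j^2 - 0.78*j + 0.91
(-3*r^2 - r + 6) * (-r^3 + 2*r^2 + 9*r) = 3*r^5 - 5*r^4 - 35*r^3 + 3*r^2 + 54*r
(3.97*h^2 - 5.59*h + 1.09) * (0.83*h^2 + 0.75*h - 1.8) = 3.2951*h^4 - 1.6622*h^3 - 10.4338*h^2 + 10.8795*h - 1.962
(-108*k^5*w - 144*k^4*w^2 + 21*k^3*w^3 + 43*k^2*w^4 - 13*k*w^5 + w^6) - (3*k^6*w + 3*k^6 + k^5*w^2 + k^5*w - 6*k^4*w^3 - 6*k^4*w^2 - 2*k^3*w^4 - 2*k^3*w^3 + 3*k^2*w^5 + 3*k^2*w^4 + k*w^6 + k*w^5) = -3*k^6*w - 3*k^6 - k^5*w^2 - 109*k^5*w + 6*k^4*w^3 - 138*k^4*w^2 + 2*k^3*w^4 + 23*k^3*w^3 - 3*k^2*w^5 + 40*k^2*w^4 - k*w^6 - 14*k*w^5 + w^6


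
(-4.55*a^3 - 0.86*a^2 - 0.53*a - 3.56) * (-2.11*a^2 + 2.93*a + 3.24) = 9.6005*a^5 - 11.5169*a^4 - 16.1435*a^3 + 3.1723*a^2 - 12.148*a - 11.5344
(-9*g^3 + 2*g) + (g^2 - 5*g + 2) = -9*g^3 + g^2 - 3*g + 2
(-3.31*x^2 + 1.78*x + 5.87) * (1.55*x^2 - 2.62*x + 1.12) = -5.1305*x^4 + 11.4312*x^3 + 0.727699999999999*x^2 - 13.3858*x + 6.5744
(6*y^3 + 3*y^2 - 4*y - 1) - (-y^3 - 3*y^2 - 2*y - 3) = 7*y^3 + 6*y^2 - 2*y + 2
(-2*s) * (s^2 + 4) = -2*s^3 - 8*s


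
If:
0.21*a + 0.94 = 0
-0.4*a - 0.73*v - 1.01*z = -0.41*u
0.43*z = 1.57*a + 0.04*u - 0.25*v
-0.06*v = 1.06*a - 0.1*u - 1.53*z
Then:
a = -4.48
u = -76.34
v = -40.82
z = 0.29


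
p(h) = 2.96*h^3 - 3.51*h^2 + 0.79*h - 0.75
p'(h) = 8.88*h^2 - 7.02*h + 0.79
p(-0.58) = -2.97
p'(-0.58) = 7.85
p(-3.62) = -190.02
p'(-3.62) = 142.57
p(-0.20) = -1.07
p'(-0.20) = 2.55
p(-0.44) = -2.03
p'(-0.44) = 5.60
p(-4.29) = -302.44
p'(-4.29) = 194.33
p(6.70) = 737.24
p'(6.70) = 352.38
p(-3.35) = -154.07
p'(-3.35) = 123.96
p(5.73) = 445.41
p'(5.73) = 252.12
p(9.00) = 1879.89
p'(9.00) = 656.89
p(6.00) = 516.99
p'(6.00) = 278.35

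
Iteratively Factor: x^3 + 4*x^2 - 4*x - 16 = (x + 2)*(x^2 + 2*x - 8) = (x - 2)*(x + 2)*(x + 4)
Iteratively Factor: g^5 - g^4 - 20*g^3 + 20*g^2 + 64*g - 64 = (g - 2)*(g^4 + g^3 - 18*g^2 - 16*g + 32) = (g - 2)*(g - 1)*(g^3 + 2*g^2 - 16*g - 32) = (g - 2)*(g - 1)*(g + 2)*(g^2 - 16) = (g - 2)*(g - 1)*(g + 2)*(g + 4)*(g - 4)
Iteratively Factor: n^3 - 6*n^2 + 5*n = (n - 5)*(n^2 - n) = n*(n - 5)*(n - 1)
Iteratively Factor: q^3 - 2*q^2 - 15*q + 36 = (q - 3)*(q^2 + q - 12) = (q - 3)^2*(q + 4)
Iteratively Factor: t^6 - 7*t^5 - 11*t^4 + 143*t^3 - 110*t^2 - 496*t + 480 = (t - 3)*(t^5 - 4*t^4 - 23*t^3 + 74*t^2 + 112*t - 160) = (t - 4)*(t - 3)*(t^4 - 23*t^2 - 18*t + 40) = (t - 5)*(t - 4)*(t - 3)*(t^3 + 5*t^2 + 2*t - 8) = (t - 5)*(t - 4)*(t - 3)*(t + 4)*(t^2 + t - 2) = (t - 5)*(t - 4)*(t - 3)*(t - 1)*(t + 4)*(t + 2)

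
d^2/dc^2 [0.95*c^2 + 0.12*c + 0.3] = 1.90000000000000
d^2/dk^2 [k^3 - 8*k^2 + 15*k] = 6*k - 16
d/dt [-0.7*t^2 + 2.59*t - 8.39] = 2.59 - 1.4*t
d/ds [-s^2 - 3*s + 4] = -2*s - 3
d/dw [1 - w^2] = -2*w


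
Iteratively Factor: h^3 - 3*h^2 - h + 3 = (h - 1)*(h^2 - 2*h - 3) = (h - 1)*(h + 1)*(h - 3)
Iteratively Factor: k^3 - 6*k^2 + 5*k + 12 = (k - 4)*(k^2 - 2*k - 3) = (k - 4)*(k + 1)*(k - 3)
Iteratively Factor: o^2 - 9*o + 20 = (o - 4)*(o - 5)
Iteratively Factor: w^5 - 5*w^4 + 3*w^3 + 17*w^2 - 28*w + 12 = (w - 2)*(w^4 - 3*w^3 - 3*w^2 + 11*w - 6) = (w - 3)*(w - 2)*(w^3 - 3*w + 2) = (w - 3)*(w - 2)*(w + 2)*(w^2 - 2*w + 1) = (w - 3)*(w - 2)*(w - 1)*(w + 2)*(w - 1)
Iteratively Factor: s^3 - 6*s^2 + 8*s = (s - 4)*(s^2 - 2*s) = s*(s - 4)*(s - 2)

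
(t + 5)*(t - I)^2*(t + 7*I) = t^4 + 5*t^3 + 5*I*t^3 + 13*t^2 + 25*I*t^2 + 65*t - 7*I*t - 35*I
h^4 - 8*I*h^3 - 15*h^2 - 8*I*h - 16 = (h - 4*I)^2*(h - I)*(h + I)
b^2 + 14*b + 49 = (b + 7)^2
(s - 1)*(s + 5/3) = s^2 + 2*s/3 - 5/3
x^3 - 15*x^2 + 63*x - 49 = (x - 7)^2*(x - 1)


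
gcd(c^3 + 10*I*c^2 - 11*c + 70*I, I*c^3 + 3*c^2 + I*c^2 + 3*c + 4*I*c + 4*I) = 1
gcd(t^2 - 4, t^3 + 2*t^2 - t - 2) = t + 2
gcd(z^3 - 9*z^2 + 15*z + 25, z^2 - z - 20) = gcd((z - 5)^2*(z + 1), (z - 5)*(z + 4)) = z - 5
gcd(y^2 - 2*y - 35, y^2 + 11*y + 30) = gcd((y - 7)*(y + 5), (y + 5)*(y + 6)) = y + 5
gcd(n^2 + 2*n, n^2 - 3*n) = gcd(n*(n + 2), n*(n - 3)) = n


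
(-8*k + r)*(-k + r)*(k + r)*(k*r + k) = 8*k^4*r + 8*k^4 - k^3*r^2 - k^3*r - 8*k^2*r^3 - 8*k^2*r^2 + k*r^4 + k*r^3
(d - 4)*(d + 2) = d^2 - 2*d - 8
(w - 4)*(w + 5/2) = w^2 - 3*w/2 - 10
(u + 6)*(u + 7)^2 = u^3 + 20*u^2 + 133*u + 294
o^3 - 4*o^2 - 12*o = o*(o - 6)*(o + 2)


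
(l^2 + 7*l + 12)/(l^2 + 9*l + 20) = (l + 3)/(l + 5)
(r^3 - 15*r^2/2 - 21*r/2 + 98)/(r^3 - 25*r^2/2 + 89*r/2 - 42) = (2*r + 7)/(2*r - 3)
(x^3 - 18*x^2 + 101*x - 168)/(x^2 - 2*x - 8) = (-x^3 + 18*x^2 - 101*x + 168)/(-x^2 + 2*x + 8)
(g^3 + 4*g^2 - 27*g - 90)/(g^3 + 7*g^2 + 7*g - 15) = (g^2 + g - 30)/(g^2 + 4*g - 5)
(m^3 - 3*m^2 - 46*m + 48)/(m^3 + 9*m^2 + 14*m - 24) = (m - 8)/(m + 4)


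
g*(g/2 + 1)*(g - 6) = g^3/2 - 2*g^2 - 6*g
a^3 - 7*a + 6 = (a - 2)*(a - 1)*(a + 3)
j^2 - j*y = j*(j - y)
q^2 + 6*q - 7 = (q - 1)*(q + 7)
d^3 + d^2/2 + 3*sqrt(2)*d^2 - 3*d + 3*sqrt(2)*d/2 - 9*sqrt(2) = (d - 3/2)*(d + 2)*(d + 3*sqrt(2))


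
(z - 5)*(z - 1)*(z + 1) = z^3 - 5*z^2 - z + 5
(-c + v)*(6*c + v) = -6*c^2 + 5*c*v + v^2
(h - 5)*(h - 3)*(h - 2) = h^3 - 10*h^2 + 31*h - 30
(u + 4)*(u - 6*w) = u^2 - 6*u*w + 4*u - 24*w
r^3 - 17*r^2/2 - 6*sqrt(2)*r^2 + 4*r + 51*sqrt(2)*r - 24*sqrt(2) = (r - 8)*(r - 1/2)*(r - 6*sqrt(2))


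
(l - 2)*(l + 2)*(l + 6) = l^3 + 6*l^2 - 4*l - 24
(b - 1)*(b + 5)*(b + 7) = b^3 + 11*b^2 + 23*b - 35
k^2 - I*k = k*(k - I)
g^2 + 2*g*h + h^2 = (g + h)^2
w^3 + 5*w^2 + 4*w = w*(w + 1)*(w + 4)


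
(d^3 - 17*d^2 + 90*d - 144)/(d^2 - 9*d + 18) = d - 8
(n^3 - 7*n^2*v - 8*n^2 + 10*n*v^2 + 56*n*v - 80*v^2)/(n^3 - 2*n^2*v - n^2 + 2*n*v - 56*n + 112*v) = (n - 5*v)/(n + 7)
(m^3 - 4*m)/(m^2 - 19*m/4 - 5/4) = 4*m*(4 - m^2)/(-4*m^2 + 19*m + 5)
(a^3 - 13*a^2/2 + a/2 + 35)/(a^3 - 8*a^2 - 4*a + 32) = (2*a^2 - 17*a + 35)/(2*(a^2 - 10*a + 16))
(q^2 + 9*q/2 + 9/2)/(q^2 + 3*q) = (q + 3/2)/q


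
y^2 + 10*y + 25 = (y + 5)^2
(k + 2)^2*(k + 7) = k^3 + 11*k^2 + 32*k + 28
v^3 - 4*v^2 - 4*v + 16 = (v - 4)*(v - 2)*(v + 2)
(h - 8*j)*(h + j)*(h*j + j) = h^3*j - 7*h^2*j^2 + h^2*j - 8*h*j^3 - 7*h*j^2 - 8*j^3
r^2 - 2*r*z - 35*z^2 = (r - 7*z)*(r + 5*z)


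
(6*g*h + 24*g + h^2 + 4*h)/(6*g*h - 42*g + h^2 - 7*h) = (h + 4)/(h - 7)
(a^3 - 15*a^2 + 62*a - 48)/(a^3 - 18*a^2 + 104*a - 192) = (a - 1)/(a - 4)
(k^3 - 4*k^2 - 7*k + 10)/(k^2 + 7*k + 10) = (k^2 - 6*k + 5)/(k + 5)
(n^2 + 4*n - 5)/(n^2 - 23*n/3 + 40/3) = 3*(n^2 + 4*n - 5)/(3*n^2 - 23*n + 40)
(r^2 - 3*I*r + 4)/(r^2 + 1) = (r - 4*I)/(r - I)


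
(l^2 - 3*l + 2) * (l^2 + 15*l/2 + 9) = l^4 + 9*l^3/2 - 23*l^2/2 - 12*l + 18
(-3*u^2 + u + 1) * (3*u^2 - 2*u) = -9*u^4 + 9*u^3 + u^2 - 2*u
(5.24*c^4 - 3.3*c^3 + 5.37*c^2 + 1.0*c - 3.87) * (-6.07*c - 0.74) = -31.8068*c^5 + 16.1534*c^4 - 30.1539*c^3 - 10.0438*c^2 + 22.7509*c + 2.8638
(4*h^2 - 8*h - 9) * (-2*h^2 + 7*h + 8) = -8*h^4 + 44*h^3 - 6*h^2 - 127*h - 72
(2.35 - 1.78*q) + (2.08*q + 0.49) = 0.3*q + 2.84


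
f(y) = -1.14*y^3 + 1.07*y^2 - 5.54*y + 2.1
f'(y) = -3.42*y^2 + 2.14*y - 5.54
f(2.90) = -32.77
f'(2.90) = -28.10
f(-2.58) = 43.09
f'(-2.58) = -33.83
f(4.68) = -117.25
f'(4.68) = -70.43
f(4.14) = -83.39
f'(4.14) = -55.30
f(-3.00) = 59.13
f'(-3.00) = -42.74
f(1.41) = -6.78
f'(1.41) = -9.32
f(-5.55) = 260.69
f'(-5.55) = -122.76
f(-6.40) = 380.23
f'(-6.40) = -159.32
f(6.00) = -238.86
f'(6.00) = -115.82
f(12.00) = -1880.22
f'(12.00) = -472.34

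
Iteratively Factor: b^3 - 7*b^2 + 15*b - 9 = (b - 3)*(b^2 - 4*b + 3) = (b - 3)^2*(b - 1)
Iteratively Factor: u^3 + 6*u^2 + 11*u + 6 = (u + 1)*(u^2 + 5*u + 6) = (u + 1)*(u + 2)*(u + 3)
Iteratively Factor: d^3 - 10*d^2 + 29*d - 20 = (d - 5)*(d^2 - 5*d + 4) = (d - 5)*(d - 1)*(d - 4)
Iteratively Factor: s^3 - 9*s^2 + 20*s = (s - 5)*(s^2 - 4*s) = s*(s - 5)*(s - 4)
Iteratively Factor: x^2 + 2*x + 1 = (x + 1)*(x + 1)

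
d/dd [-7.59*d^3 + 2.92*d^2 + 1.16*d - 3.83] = -22.77*d^2 + 5.84*d + 1.16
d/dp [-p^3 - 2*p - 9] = -3*p^2 - 2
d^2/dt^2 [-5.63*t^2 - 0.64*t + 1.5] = -11.2600000000000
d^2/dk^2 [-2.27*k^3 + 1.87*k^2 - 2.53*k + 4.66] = 3.74 - 13.62*k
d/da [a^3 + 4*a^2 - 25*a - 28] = 3*a^2 + 8*a - 25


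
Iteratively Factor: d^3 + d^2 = (d)*(d^2 + d) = d^2*(d + 1)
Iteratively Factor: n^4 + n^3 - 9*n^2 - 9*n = (n - 3)*(n^3 + 4*n^2 + 3*n) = (n - 3)*(n + 1)*(n^2 + 3*n) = n*(n - 3)*(n + 1)*(n + 3)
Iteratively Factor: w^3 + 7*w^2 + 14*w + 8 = (w + 4)*(w^2 + 3*w + 2) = (w + 2)*(w + 4)*(w + 1)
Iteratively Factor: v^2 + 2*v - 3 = (v - 1)*(v + 3)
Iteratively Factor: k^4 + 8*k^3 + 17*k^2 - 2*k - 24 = (k + 4)*(k^3 + 4*k^2 + k - 6) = (k + 2)*(k + 4)*(k^2 + 2*k - 3) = (k - 1)*(k + 2)*(k + 4)*(k + 3)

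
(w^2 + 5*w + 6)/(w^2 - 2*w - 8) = (w + 3)/(w - 4)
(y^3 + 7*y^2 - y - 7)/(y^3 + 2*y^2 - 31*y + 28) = (y + 1)/(y - 4)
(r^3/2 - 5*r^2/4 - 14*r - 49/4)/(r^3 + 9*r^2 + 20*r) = (2*r^3 - 5*r^2 - 56*r - 49)/(4*r*(r^2 + 9*r + 20))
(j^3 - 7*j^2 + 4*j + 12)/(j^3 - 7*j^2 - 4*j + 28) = (j^2 - 5*j - 6)/(j^2 - 5*j - 14)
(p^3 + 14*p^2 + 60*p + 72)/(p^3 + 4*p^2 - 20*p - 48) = (p + 6)/(p - 4)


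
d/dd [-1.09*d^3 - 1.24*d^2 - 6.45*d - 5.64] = -3.27*d^2 - 2.48*d - 6.45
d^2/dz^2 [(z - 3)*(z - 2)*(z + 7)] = 6*z + 4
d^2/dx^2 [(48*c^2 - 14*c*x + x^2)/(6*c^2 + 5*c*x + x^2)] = 2*c*(1368*c^3 + 972*c^2*x + 126*c*x^2 - 19*x^3)/(216*c^6 + 540*c^5*x + 558*c^4*x^2 + 305*c^3*x^3 + 93*c^2*x^4 + 15*c*x^5 + x^6)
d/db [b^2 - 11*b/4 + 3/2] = 2*b - 11/4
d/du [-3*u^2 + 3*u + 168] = 3 - 6*u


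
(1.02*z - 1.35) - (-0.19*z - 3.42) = 1.21*z + 2.07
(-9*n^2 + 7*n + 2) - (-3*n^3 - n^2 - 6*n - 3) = 3*n^3 - 8*n^2 + 13*n + 5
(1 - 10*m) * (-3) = 30*m - 3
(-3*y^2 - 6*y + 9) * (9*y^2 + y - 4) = -27*y^4 - 57*y^3 + 87*y^2 + 33*y - 36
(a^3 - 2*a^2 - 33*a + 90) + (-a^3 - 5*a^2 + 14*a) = -7*a^2 - 19*a + 90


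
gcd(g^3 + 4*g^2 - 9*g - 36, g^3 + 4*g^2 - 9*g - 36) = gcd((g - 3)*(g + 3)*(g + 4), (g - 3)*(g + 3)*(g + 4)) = g^3 + 4*g^2 - 9*g - 36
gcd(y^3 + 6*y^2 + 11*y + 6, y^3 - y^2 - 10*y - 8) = y^2 + 3*y + 2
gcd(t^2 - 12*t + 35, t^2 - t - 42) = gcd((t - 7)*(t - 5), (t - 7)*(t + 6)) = t - 7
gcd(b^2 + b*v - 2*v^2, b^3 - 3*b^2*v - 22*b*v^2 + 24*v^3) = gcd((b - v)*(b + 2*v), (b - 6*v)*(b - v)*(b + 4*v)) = -b + v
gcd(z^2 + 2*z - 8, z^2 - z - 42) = 1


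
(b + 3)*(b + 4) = b^2 + 7*b + 12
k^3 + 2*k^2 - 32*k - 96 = (k - 6)*(k + 4)^2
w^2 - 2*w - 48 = (w - 8)*(w + 6)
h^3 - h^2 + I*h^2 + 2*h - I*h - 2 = (h - 1)*(h - I)*(h + 2*I)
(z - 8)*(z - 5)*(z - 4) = z^3 - 17*z^2 + 92*z - 160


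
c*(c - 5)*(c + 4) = c^3 - c^2 - 20*c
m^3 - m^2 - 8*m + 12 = (m - 2)^2*(m + 3)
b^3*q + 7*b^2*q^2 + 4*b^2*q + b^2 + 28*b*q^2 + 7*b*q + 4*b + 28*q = (b + 4)*(b + 7*q)*(b*q + 1)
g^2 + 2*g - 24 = (g - 4)*(g + 6)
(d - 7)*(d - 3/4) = d^2 - 31*d/4 + 21/4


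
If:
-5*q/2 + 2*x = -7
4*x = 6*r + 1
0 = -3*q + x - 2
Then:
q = -22/7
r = -215/42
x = -52/7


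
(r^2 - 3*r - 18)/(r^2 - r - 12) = (r - 6)/(r - 4)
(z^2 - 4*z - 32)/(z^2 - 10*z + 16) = (z + 4)/(z - 2)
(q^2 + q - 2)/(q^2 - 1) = (q + 2)/(q + 1)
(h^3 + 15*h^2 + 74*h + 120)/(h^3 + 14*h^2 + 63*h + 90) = (h + 4)/(h + 3)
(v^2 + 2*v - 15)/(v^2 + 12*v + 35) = (v - 3)/(v + 7)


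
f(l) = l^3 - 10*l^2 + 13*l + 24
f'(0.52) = 3.41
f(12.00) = 468.00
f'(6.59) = 11.48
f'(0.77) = -0.62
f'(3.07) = -20.13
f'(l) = 3*l^2 - 20*l + 13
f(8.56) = 29.77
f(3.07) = -1.40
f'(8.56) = 61.62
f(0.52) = 28.20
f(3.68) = -13.75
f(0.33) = 27.24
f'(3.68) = -19.97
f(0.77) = 28.54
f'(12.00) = 205.00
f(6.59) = -38.42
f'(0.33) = 6.73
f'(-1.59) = 52.38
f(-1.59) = -25.97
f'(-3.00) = 100.00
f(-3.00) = -132.00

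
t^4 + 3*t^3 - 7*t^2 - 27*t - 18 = (t - 3)*(t + 1)*(t + 2)*(t + 3)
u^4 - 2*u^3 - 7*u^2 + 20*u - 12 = (u - 2)^2*(u - 1)*(u + 3)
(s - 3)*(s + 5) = s^2 + 2*s - 15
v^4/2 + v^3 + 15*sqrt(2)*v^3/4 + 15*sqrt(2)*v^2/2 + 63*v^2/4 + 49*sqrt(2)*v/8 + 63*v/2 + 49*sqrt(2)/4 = (v/2 + 1)*(v + sqrt(2)/2)*(v + 7*sqrt(2)/2)^2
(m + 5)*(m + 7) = m^2 + 12*m + 35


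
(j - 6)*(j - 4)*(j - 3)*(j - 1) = j^4 - 14*j^3 + 67*j^2 - 126*j + 72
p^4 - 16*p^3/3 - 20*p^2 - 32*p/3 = p*(p - 8)*(p + 2/3)*(p + 2)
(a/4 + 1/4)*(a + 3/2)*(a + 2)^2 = a^4/4 + 13*a^3/8 + 31*a^2/8 + 4*a + 3/2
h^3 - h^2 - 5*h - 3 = (h - 3)*(h + 1)^2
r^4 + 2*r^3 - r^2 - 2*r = r*(r - 1)*(r + 1)*(r + 2)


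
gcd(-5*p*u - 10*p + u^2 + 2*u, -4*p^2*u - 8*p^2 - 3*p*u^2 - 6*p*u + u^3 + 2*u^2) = u + 2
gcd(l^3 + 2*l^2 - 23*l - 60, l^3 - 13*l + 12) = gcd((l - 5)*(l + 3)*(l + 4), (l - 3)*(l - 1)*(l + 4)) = l + 4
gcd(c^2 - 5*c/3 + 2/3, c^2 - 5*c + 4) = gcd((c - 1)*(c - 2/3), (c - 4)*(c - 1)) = c - 1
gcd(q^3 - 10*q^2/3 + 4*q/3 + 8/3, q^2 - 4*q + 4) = q^2 - 4*q + 4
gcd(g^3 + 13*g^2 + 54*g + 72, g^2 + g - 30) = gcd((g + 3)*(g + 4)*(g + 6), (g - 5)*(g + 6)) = g + 6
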